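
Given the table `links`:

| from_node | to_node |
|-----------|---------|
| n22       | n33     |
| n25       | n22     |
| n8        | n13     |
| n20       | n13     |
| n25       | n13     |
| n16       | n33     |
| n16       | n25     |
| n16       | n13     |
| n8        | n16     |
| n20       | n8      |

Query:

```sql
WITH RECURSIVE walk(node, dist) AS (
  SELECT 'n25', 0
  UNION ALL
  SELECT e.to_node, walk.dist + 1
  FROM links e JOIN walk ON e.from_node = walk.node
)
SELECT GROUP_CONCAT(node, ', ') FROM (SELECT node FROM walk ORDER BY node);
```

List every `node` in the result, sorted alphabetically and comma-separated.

Base: (n25, dist=0).
Iteration 1: edges from {n25} -> (n13, dist=1), (n22, dist=1).
Iteration 2: edges from {n13,n22} -> (n33, dist=2).
Iteration 3: no outgoing edges from {n33}; recursion stops.

n13, n22, n25, n33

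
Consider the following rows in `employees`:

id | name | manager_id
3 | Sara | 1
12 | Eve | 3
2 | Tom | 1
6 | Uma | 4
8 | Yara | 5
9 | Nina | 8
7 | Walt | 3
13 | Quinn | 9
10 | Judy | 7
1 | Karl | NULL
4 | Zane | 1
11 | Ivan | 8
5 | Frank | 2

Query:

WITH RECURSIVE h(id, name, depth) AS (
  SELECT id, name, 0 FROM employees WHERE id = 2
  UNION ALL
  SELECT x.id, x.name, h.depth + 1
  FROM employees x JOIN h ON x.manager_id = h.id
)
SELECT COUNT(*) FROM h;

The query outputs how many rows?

6

Base: id=2 (Tom) at depth 0.
Iteration 1: rows with manager_id in {2} -> Frank (id 5, depth 1).
Iteration 2: rows with manager_id in {5} -> Yara (id 8, depth 2).
Iteration 3: rows with manager_id in {8} -> Nina (id 9, depth 3), Ivan (id 11, depth 3).
Iteration 4: rows with manager_id in {9,11} -> Quinn (id 13, depth 4).
Iteration 5: no rows with manager_id in {13}; recursion stops.
Total rows emitted: 6.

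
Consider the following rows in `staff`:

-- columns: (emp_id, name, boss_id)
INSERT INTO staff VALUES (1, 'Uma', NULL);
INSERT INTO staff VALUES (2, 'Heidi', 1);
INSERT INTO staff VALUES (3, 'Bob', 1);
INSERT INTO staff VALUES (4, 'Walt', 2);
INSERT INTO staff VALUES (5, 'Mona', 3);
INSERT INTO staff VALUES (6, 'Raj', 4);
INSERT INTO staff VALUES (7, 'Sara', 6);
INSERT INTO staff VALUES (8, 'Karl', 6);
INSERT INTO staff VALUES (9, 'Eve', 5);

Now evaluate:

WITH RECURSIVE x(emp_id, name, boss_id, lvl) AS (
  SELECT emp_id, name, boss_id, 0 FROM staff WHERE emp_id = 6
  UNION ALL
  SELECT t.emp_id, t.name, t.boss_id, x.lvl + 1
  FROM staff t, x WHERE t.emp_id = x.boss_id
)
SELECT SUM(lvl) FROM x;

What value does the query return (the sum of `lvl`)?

6

Base: emp_id=6 (Raj), boss_id=4, lvl 0.
Iteration 1: join on emp_id=4 -> Walt (id 4, boss_id=2, lvl 1).
Iteration 2: join on emp_id=2 -> Heidi (id 2, boss_id=1, lvl 2).
Iteration 3: join on emp_id=1 -> Uma (id 1, boss_id=NULL, lvl 3).
Iteration 4: boss_id is NULL; no match; recursion stops.
SUM(lvl) = 0 + 1 + 2 + 3 = 6.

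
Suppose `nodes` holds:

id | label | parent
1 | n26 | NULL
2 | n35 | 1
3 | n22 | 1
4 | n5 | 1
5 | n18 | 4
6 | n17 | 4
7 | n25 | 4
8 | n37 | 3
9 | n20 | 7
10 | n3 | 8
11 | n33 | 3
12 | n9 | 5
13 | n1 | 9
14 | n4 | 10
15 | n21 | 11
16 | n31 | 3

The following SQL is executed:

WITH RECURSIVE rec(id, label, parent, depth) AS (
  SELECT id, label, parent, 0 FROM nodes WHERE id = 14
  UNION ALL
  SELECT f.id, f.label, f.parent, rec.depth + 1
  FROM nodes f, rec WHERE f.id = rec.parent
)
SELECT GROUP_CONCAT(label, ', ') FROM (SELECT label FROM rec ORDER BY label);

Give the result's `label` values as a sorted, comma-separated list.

Base: id=14 (n4), parent=10, depth 0.
Iteration 1: join on id=10 -> n3 (id 10, parent=8, depth 1).
Iteration 2: join on id=8 -> n37 (id 8, parent=3, depth 2).
Iteration 3: join on id=3 -> n22 (id 3, parent=1, depth 3).
Iteration 4: join on id=1 -> n26 (id 1, parent=NULL, depth 4).
Iteration 5: parent is NULL; no match; recursion stops.

n22, n26, n3, n37, n4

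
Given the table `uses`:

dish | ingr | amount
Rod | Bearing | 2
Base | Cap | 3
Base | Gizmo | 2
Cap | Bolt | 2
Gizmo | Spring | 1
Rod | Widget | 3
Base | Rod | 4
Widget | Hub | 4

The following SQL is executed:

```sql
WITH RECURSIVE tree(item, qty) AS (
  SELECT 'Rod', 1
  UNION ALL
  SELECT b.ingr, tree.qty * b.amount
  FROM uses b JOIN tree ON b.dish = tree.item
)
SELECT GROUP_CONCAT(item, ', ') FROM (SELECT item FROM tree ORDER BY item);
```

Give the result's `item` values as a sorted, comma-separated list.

Base: (Rod, qty=1).
Iteration 1: components of {Rod} -> Bearing = 1*2 = 2, Widget = 1*3 = 3.
Iteration 2: components of {Bearing,Widget} -> Hub = 3*4 = 12.
Iteration 3: no further components; recursion stops.

Bearing, Hub, Rod, Widget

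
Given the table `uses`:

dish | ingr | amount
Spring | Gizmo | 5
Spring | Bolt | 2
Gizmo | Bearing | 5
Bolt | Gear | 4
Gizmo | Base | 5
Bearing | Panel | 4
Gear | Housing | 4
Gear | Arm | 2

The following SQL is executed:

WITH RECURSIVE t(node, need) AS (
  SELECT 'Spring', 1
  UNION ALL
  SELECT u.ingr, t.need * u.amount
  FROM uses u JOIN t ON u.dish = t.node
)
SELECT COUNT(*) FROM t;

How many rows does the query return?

Base: (Spring, need=1).
Iteration 1: components of {Spring} -> Bolt = 1*2 = 2, Gizmo = 1*5 = 5.
Iteration 2: components of {Bolt,Gizmo} -> Base = 5*5 = 25, Bearing = 5*5 = 25, Gear = 2*4 = 8.
Iteration 3: components of {Base,Bearing,Gear} -> Arm = 8*2 = 16, Housing = 8*4 = 32, Panel = 25*4 = 100.
Iteration 4: no further components; recursion stops.
Total rows emitted: 9.

9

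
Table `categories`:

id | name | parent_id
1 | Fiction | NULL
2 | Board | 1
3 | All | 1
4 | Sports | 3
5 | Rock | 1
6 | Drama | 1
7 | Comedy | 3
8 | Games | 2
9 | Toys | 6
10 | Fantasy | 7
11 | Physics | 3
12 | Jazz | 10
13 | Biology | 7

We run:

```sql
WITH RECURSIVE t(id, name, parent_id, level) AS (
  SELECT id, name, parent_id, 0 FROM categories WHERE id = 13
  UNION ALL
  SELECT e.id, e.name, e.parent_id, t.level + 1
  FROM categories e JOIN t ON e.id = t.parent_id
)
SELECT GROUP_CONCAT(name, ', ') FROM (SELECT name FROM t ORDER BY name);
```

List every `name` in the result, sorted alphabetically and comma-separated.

Base: id=13 (Biology), parent_id=7, level 0.
Iteration 1: join on id=7 -> Comedy (id 7, parent_id=3, level 1).
Iteration 2: join on id=3 -> All (id 3, parent_id=1, level 2).
Iteration 3: join on id=1 -> Fiction (id 1, parent_id=NULL, level 3).
Iteration 4: parent_id is NULL; no match; recursion stops.

All, Biology, Comedy, Fiction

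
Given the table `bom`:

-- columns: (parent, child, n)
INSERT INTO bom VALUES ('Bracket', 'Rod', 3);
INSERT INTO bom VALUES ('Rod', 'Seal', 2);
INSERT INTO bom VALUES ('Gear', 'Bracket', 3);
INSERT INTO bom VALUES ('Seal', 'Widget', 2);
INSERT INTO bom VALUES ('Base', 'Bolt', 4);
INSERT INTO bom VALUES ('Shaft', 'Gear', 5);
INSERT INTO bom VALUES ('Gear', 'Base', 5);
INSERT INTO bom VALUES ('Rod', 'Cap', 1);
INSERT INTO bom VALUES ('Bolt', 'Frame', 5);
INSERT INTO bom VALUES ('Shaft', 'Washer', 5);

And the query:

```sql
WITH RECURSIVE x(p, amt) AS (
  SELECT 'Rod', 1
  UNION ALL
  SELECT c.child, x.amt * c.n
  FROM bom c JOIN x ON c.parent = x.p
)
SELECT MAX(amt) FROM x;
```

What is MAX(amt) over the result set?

Base: (Rod, amt=1).
Iteration 1: components of {Rod} -> Cap = 1*1 = 1, Seal = 1*2 = 2.
Iteration 2: components of {Cap,Seal} -> Widget = 2*2 = 4.
Iteration 3: no further components; recursion stops.
amt values: 1, 2, 1, 4; the maximum is 4.

4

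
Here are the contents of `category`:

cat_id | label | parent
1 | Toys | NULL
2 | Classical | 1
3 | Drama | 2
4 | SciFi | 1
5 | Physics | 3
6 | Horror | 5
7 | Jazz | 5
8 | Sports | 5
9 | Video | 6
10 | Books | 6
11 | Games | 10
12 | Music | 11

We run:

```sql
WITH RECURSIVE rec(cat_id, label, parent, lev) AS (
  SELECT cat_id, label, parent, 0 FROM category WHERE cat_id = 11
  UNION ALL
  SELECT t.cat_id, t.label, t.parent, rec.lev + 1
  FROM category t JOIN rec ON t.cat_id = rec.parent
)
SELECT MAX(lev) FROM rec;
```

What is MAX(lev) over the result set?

6

Base: cat_id=11 (Games), parent=10, lev 0.
Iteration 1: join on cat_id=10 -> Books (id 10, parent=6, lev 1).
Iteration 2: join on cat_id=6 -> Horror (id 6, parent=5, lev 2).
Iteration 3: join on cat_id=5 -> Physics (id 5, parent=3, lev 3).
Iteration 4: join on cat_id=3 -> Drama (id 3, parent=2, lev 4).
Iteration 5: join on cat_id=2 -> Classical (id 2, parent=1, lev 5).
Iteration 6: join on cat_id=1 -> Toys (id 1, parent=NULL, lev 6).
Iteration 7: parent is NULL; no match; recursion stops.
lev values: 0, 1, 2, 3, 4, 5, 6; the maximum is 6.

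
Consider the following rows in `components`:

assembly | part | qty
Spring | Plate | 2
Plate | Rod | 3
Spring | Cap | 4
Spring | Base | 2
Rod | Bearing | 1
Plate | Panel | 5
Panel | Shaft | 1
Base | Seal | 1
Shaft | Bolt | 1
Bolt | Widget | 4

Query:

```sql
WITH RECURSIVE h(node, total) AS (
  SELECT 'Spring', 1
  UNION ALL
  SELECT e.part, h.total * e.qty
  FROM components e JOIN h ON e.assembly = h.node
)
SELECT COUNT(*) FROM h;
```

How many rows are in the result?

Base: (Spring, total=1).
Iteration 1: components of {Spring} -> Base = 1*2 = 2, Cap = 1*4 = 4, Plate = 1*2 = 2.
Iteration 2: components of {Base,Cap,Plate} -> Panel = 2*5 = 10, Rod = 2*3 = 6, Seal = 2*1 = 2.
Iteration 3: components of {Panel,Rod,Seal} -> Bearing = 6*1 = 6, Shaft = 10*1 = 10.
Iteration 4: components of {Bearing,Shaft} -> Bolt = 10*1 = 10.
Iteration 5: components of {Bolt} -> Widget = 10*4 = 40.
Iteration 6: no further components; recursion stops.
Total rows emitted: 11.

11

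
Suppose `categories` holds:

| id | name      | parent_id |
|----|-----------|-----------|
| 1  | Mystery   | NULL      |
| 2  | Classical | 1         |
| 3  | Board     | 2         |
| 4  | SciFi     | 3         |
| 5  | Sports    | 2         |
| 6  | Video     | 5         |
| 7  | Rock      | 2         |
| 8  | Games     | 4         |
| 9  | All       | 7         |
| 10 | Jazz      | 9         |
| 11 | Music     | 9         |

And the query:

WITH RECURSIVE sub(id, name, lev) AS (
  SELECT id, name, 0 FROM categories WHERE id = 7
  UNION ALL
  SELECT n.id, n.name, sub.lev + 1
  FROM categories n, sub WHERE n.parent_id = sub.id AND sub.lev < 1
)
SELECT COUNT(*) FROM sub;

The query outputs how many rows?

2

Base: id=7 (Rock) at lev 0.
Iteration 1: rows with parent_id in {7} -> All (id 9, lev 1).
Iteration 2: lev < 1 fails for all current rows; recursion stops.
Total rows emitted: 2.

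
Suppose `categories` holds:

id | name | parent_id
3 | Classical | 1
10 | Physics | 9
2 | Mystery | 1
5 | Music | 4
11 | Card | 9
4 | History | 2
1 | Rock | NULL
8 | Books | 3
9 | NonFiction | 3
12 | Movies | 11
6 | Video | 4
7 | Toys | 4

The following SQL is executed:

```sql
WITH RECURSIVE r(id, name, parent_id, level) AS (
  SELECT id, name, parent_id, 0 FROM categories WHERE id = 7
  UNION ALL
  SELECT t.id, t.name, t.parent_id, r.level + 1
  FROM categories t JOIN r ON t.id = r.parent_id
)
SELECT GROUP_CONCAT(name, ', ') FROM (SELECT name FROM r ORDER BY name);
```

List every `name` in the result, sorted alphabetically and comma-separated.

History, Mystery, Rock, Toys

Base: id=7 (Toys), parent_id=4, level 0.
Iteration 1: join on id=4 -> History (id 4, parent_id=2, level 1).
Iteration 2: join on id=2 -> Mystery (id 2, parent_id=1, level 2).
Iteration 3: join on id=1 -> Rock (id 1, parent_id=NULL, level 3).
Iteration 4: parent_id is NULL; no match; recursion stops.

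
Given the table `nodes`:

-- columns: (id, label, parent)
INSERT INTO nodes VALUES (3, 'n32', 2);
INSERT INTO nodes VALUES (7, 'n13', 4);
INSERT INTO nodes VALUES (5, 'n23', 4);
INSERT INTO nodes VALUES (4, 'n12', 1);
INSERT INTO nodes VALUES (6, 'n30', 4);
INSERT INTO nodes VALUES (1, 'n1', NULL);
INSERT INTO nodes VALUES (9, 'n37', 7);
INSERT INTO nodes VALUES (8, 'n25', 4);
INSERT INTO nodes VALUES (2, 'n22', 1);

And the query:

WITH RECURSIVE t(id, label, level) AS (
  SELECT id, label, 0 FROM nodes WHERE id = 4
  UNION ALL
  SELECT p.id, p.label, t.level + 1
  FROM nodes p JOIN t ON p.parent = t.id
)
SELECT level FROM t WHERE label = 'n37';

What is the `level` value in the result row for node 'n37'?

2

Base: id=4 (n12) at level 0.
Iteration 1: rows with parent in {4} -> n23 (id 5, level 1), n30 (id 6, level 1), n13 (id 7, level 1), n25 (id 8, level 1).
Iteration 2: rows with parent in {5,6,7,8} -> n37 (id 9, level 2).
Iteration 3: no rows with parent in {9}; recursion stops.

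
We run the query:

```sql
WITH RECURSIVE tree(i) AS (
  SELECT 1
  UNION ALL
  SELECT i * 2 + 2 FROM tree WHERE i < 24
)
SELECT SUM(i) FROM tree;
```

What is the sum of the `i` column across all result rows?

Base: i=1.
Iteration 1: 1 < 24 holds -> i = 1 * 2 + 2 = 4.
Iteration 2: 4 < 24 holds -> i = 4 * 2 + 2 = 10.
Iteration 3: 10 < 24 holds -> i = 10 * 2 + 2 = 22.
Iteration 4: 22 < 24 holds -> i = 22 * 2 + 2 = 46.
Iteration 5: 46 < 24 fails; recursion stops.
SUM(i) = 1 + 4 + 10 + 22 + 46 = 83.

83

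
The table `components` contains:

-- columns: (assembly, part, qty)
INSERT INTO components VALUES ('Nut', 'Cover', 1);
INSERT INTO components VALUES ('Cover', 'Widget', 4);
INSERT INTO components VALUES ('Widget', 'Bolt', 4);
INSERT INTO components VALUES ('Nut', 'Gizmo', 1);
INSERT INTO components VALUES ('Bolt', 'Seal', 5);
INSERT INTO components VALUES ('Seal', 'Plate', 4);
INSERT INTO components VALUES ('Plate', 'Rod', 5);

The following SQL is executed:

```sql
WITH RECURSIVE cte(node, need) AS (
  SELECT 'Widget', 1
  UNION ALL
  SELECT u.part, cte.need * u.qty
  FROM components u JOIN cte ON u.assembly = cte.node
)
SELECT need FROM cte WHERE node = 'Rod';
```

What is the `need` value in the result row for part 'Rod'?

400

Base: (Widget, need=1).
Iteration 1: components of {Widget} -> Bolt = 1*4 = 4.
Iteration 2: components of {Bolt} -> Seal = 4*5 = 20.
Iteration 3: components of {Seal} -> Plate = 20*4 = 80.
Iteration 4: components of {Plate} -> Rod = 80*5 = 400.
Iteration 5: no further components; recursion stops.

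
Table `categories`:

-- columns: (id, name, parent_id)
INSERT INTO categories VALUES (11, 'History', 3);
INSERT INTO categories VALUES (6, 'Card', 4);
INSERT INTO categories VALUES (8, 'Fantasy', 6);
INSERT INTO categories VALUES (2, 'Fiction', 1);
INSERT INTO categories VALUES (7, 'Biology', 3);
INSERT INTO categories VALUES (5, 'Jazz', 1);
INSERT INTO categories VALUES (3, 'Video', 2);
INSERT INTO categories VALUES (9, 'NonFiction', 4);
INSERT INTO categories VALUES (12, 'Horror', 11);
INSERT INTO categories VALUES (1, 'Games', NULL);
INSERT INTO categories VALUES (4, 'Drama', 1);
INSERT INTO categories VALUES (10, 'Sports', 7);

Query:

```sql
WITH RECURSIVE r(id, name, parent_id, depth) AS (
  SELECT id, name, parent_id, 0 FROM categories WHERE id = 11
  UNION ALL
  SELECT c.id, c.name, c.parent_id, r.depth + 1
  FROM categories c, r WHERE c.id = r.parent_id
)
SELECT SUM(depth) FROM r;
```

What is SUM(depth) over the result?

Base: id=11 (History), parent_id=3, depth 0.
Iteration 1: join on id=3 -> Video (id 3, parent_id=2, depth 1).
Iteration 2: join on id=2 -> Fiction (id 2, parent_id=1, depth 2).
Iteration 3: join on id=1 -> Games (id 1, parent_id=NULL, depth 3).
Iteration 4: parent_id is NULL; no match; recursion stops.
SUM(depth) = 0 + 1 + 2 + 3 = 6.

6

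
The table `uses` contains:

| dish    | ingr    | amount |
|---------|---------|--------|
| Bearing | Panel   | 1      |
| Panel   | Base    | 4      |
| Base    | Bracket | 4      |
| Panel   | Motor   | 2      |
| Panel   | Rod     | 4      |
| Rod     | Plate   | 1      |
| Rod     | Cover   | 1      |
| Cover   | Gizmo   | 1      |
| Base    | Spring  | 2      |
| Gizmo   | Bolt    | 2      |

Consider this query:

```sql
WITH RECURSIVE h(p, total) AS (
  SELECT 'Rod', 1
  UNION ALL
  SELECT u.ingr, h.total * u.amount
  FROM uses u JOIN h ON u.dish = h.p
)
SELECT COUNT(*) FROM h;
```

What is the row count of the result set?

Base: (Rod, total=1).
Iteration 1: components of {Rod} -> Cover = 1*1 = 1, Plate = 1*1 = 1.
Iteration 2: components of {Cover,Plate} -> Gizmo = 1*1 = 1.
Iteration 3: components of {Gizmo} -> Bolt = 1*2 = 2.
Iteration 4: no further components; recursion stops.
Total rows emitted: 5.

5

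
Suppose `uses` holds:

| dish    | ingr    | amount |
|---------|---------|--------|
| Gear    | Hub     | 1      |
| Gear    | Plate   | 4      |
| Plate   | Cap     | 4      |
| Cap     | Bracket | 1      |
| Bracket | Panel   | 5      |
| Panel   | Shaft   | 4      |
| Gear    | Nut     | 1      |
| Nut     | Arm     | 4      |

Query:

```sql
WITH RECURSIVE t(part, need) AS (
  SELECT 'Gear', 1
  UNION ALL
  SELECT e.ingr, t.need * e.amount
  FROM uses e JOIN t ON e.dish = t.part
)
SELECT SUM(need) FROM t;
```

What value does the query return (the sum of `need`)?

Base: (Gear, need=1).
Iteration 1: components of {Gear} -> Hub = 1*1 = 1, Nut = 1*1 = 1, Plate = 1*4 = 4.
Iteration 2: components of {Hub,Nut,Plate} -> Arm = 1*4 = 4, Cap = 4*4 = 16.
Iteration 3: components of {Arm,Cap} -> Bracket = 16*1 = 16.
Iteration 4: components of {Bracket} -> Panel = 16*5 = 80.
Iteration 5: components of {Panel} -> Shaft = 80*4 = 320.
Iteration 6: no further components; recursion stops.
SUM(need) = 1 + 1 + 4 + 1 + 16 + 4 + 16 + 80 + 320 = 443.

443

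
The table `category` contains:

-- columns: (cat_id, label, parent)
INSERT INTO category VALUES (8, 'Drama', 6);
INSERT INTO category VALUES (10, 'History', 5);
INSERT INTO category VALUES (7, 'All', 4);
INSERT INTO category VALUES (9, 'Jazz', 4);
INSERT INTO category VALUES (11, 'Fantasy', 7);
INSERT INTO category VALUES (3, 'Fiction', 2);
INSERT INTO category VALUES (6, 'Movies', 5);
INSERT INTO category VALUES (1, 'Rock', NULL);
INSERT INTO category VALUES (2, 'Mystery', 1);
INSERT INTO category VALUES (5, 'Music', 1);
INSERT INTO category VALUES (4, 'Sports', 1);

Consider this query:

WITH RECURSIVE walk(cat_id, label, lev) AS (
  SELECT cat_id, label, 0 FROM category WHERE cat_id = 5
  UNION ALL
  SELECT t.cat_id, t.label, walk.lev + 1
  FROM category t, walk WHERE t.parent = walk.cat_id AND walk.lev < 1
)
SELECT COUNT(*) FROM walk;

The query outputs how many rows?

3

Base: cat_id=5 (Music) at lev 0.
Iteration 1: rows with parent in {5} -> Movies (id 6, lev 1), History (id 10, lev 1).
Iteration 2: lev < 1 fails for all current rows; recursion stops.
Total rows emitted: 3.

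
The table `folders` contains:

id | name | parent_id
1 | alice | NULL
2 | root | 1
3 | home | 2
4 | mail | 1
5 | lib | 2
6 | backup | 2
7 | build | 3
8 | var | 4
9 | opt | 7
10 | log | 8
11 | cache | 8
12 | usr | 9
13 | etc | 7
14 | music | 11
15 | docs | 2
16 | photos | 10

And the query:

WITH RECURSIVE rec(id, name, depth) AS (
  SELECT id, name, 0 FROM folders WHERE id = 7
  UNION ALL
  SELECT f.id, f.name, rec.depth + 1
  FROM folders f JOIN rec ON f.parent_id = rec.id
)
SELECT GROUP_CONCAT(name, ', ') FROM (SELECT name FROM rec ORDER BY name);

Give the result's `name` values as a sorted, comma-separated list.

build, etc, opt, usr

Base: id=7 (build) at depth 0.
Iteration 1: rows with parent_id in {7} -> opt (id 9, depth 1), etc (id 13, depth 1).
Iteration 2: rows with parent_id in {9,13} -> usr (id 12, depth 2).
Iteration 3: no rows with parent_id in {12}; recursion stops.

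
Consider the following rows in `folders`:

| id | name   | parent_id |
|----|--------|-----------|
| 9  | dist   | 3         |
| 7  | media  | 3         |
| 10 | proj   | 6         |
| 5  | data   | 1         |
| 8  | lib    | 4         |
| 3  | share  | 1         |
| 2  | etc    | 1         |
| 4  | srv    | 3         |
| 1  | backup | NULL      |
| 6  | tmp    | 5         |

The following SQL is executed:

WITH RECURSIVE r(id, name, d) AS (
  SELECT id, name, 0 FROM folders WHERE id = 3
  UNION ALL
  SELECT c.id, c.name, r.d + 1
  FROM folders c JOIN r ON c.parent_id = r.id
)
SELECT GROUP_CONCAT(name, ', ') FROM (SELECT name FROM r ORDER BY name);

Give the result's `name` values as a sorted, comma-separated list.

Base: id=3 (share) at d 0.
Iteration 1: rows with parent_id in {3} -> srv (id 4, d 1), media (id 7, d 1), dist (id 9, d 1).
Iteration 2: rows with parent_id in {4,7,9} -> lib (id 8, d 2).
Iteration 3: no rows with parent_id in {8}; recursion stops.

dist, lib, media, share, srv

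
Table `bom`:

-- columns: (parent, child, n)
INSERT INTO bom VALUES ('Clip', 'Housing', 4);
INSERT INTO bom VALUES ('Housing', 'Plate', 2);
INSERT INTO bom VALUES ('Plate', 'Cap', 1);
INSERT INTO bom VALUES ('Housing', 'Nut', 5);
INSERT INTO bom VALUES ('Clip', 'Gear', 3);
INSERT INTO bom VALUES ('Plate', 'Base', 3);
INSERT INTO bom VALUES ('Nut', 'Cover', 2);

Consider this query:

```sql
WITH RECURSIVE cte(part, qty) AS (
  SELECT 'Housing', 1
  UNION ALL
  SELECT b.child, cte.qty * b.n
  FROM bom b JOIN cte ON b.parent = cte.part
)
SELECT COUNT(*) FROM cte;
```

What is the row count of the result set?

Base: (Housing, qty=1).
Iteration 1: components of {Housing} -> Nut = 1*5 = 5, Plate = 1*2 = 2.
Iteration 2: components of {Nut,Plate} -> Base = 2*3 = 6, Cap = 2*1 = 2, Cover = 5*2 = 10.
Iteration 3: no further components; recursion stops.
Total rows emitted: 6.

6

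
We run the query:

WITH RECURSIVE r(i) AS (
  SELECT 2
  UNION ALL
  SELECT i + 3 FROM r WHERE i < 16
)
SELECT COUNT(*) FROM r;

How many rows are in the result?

6

Base: i=2.
Iteration 1: 2 < 16 holds -> i = 2 + 3 = 5.
Iteration 2: 5 < 16 holds -> i = 5 + 3 = 8.
Iteration 3: 8 < 16 holds -> i = 8 + 3 = 11.
Iteration 4: 11 < 16 holds -> i = 11 + 3 = 14.
Iteration 5: 14 < 16 holds -> i = 14 + 3 = 17.
Iteration 6: 17 < 16 fails; recursion stops.
Total rows emitted: 6.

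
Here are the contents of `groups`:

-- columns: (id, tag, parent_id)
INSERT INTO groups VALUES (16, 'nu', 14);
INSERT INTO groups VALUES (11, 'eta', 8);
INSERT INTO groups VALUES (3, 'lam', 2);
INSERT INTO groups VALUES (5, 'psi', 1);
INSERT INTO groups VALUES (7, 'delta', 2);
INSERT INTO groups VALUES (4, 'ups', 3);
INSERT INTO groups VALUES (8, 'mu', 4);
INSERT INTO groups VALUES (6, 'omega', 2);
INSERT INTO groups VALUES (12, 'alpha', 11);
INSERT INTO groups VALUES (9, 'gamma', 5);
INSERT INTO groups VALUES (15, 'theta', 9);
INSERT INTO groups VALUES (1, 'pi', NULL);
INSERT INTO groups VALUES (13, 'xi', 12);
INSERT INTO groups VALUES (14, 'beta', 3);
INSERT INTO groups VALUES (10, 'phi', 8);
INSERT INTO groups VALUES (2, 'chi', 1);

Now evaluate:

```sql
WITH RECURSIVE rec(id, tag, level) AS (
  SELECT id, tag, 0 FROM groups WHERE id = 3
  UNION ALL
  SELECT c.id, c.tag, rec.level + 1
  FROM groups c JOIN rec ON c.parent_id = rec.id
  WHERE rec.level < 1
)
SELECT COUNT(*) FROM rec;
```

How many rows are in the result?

Base: id=3 (lam) at level 0.
Iteration 1: rows with parent_id in {3} -> ups (id 4, level 1), beta (id 14, level 1).
Iteration 2: level < 1 fails for all current rows; recursion stops.
Total rows emitted: 3.

3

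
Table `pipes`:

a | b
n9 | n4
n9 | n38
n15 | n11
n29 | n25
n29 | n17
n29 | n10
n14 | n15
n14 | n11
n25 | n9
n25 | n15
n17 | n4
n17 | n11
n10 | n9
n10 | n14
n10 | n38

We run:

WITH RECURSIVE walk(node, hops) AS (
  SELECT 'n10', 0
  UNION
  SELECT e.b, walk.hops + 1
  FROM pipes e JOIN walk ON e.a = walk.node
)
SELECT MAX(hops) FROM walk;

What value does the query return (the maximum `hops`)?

Base: (n10, hops=0).
Iteration 1: edges from {n10} -> (n14, hops=1), (n38, hops=1), (n9, hops=1).
Iteration 2: edges from {n14,n38,n9} -> (n11, hops=2), (n15, hops=2), (n38, hops=2), (n4, hops=2).
Iteration 3: edges from {n11,n15,n38,n4} -> (n11, hops=3).
Iteration 4: no outgoing edges from {n11}; recursion stops.
hops values: 0, 1, 1, 1, 2, 2, 2, 2, 3; the maximum is 3.

3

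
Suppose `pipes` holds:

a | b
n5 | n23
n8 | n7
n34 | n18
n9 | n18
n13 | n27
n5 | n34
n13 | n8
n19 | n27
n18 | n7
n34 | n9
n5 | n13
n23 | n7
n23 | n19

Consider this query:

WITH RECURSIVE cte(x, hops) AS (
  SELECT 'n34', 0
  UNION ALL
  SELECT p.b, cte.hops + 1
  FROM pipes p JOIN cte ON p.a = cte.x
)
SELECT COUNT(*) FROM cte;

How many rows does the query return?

6

Base: (n34, hops=0).
Iteration 1: edges from {n34} -> (n18, hops=1), (n9, hops=1).
Iteration 2: edges from {n18,n9} -> (n18, hops=2), (n7, hops=2).
Iteration 3: edges from {n18,n7} -> (n7, hops=3).
Iteration 4: no outgoing edges from {n7}; recursion stops.
Total rows emitted: 6.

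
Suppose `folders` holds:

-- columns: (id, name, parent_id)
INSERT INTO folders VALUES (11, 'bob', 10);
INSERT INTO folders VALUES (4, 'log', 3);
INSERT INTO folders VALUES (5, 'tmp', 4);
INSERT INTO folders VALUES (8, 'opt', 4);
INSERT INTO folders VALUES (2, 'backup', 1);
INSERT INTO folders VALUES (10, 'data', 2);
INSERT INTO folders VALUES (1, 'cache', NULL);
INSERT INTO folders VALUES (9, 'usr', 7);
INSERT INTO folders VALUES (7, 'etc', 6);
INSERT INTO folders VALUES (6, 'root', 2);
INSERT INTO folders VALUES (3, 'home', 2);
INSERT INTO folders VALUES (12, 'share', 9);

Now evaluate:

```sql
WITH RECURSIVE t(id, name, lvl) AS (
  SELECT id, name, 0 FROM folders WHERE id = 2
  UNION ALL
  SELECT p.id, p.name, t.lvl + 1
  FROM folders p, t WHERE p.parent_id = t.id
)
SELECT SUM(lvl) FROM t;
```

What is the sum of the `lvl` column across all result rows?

22

Base: id=2 (backup) at lvl 0.
Iteration 1: rows with parent_id in {2} -> home (id 3, lvl 1), root (id 6, lvl 1), data (id 10, lvl 1).
Iteration 2: rows with parent_id in {3,6,10} -> log (id 4, lvl 2), etc (id 7, lvl 2), bob (id 11, lvl 2).
Iteration 3: rows with parent_id in {4,7,11} -> tmp (id 5, lvl 3), opt (id 8, lvl 3), usr (id 9, lvl 3).
Iteration 4: rows with parent_id in {5,8,9} -> share (id 12, lvl 4).
Iteration 5: no rows with parent_id in {12}; recursion stops.
SUM(lvl) = 0 + 1 + 1 + 1 + 2 + 2 + 2 + 3 + 3 + 3 + 4 = 22.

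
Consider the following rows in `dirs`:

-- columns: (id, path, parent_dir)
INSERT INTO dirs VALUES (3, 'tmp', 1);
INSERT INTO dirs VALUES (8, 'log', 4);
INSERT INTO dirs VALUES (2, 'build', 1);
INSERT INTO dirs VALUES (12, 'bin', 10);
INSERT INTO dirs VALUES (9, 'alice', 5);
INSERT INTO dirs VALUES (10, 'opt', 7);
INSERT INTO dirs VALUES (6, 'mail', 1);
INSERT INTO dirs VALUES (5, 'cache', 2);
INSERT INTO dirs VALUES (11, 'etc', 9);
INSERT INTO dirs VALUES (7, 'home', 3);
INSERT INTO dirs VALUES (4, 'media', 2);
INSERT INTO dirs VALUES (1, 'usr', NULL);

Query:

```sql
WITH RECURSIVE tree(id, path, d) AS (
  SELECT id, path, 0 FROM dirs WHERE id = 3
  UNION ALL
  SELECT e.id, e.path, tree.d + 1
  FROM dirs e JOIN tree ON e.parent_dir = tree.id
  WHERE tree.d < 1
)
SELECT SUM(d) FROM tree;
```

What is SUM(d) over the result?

1

Base: id=3 (tmp) at d 0.
Iteration 1: rows with parent_dir in {3} -> home (id 7, d 1).
Iteration 2: d < 1 fails for all current rows; recursion stops.
SUM(d) = 0 + 1 = 1.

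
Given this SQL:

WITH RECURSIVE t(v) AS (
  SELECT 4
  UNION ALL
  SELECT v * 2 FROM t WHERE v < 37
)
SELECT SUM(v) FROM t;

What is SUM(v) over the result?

124

Base: v=4.
Iteration 1: 4 < 37 holds -> v = 4 * 2 = 8.
Iteration 2: 8 < 37 holds -> v = 8 * 2 = 16.
Iteration 3: 16 < 37 holds -> v = 16 * 2 = 32.
Iteration 4: 32 < 37 holds -> v = 32 * 2 = 64.
Iteration 5: 64 < 37 fails; recursion stops.
SUM(v) = 4 + 8 + 16 + 32 + 64 = 124.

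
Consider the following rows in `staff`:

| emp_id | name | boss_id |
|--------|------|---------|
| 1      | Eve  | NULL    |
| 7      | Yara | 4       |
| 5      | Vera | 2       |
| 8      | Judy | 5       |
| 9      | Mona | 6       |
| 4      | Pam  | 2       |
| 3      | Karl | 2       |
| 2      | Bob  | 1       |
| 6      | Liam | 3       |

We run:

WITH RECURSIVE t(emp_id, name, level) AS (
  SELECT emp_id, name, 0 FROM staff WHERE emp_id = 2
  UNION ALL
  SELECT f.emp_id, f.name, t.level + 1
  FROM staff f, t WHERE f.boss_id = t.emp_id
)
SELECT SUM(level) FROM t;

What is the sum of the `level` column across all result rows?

Base: emp_id=2 (Bob) at level 0.
Iteration 1: rows with boss_id in {2} -> Karl (id 3, level 1), Pam (id 4, level 1), Vera (id 5, level 1).
Iteration 2: rows with boss_id in {3,4,5} -> Liam (id 6, level 2), Yara (id 7, level 2), Judy (id 8, level 2).
Iteration 3: rows with boss_id in {6,7,8} -> Mona (id 9, level 3).
Iteration 4: no rows with boss_id in {9}; recursion stops.
SUM(level) = 0 + 1 + 1 + 1 + 2 + 2 + 2 + 3 = 12.

12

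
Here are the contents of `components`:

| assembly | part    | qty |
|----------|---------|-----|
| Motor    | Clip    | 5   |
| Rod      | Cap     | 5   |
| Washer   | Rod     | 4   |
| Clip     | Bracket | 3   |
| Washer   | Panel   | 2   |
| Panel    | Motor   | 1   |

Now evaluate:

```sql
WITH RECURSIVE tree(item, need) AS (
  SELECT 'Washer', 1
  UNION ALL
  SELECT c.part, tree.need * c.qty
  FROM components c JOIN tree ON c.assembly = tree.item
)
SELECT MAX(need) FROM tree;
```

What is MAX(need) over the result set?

30

Base: (Washer, need=1).
Iteration 1: components of {Washer} -> Panel = 1*2 = 2, Rod = 1*4 = 4.
Iteration 2: components of {Panel,Rod} -> Cap = 4*5 = 20, Motor = 2*1 = 2.
Iteration 3: components of {Cap,Motor} -> Clip = 2*5 = 10.
Iteration 4: components of {Clip} -> Bracket = 10*3 = 30.
Iteration 5: no further components; recursion stops.
need values: 1, 2, 4, 2, 20, 10, 30; the maximum is 30.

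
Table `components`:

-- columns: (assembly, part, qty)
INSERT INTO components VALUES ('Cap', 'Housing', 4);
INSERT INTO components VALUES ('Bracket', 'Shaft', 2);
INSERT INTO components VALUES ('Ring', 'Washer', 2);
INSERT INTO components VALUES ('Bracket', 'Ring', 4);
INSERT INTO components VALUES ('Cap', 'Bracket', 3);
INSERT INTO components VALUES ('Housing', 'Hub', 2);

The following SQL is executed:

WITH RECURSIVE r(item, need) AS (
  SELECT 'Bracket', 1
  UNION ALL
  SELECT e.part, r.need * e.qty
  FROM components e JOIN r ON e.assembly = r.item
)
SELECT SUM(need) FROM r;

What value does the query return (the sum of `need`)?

Base: (Bracket, need=1).
Iteration 1: components of {Bracket} -> Ring = 1*4 = 4, Shaft = 1*2 = 2.
Iteration 2: components of {Ring,Shaft} -> Washer = 4*2 = 8.
Iteration 3: no further components; recursion stops.
SUM(need) = 1 + 4 + 2 + 8 = 15.

15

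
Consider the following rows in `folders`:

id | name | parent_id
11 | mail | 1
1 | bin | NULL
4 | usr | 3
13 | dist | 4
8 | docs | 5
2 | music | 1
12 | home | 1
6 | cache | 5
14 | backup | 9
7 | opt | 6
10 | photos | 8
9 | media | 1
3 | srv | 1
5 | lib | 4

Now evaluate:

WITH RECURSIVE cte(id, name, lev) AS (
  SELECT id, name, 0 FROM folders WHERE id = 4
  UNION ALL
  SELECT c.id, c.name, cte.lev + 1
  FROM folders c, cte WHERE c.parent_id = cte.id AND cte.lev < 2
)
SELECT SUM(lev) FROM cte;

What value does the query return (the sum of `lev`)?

Base: id=4 (usr) at lev 0.
Iteration 1: rows with parent_id in {4} -> lib (id 5, lev 1), dist (id 13, lev 1).
Iteration 2: rows with parent_id in {5,13} -> cache (id 6, lev 2), docs (id 8, lev 2).
Iteration 3: lev < 2 fails for all current rows; recursion stops.
SUM(lev) = 0 + 1 + 1 + 2 + 2 = 6.

6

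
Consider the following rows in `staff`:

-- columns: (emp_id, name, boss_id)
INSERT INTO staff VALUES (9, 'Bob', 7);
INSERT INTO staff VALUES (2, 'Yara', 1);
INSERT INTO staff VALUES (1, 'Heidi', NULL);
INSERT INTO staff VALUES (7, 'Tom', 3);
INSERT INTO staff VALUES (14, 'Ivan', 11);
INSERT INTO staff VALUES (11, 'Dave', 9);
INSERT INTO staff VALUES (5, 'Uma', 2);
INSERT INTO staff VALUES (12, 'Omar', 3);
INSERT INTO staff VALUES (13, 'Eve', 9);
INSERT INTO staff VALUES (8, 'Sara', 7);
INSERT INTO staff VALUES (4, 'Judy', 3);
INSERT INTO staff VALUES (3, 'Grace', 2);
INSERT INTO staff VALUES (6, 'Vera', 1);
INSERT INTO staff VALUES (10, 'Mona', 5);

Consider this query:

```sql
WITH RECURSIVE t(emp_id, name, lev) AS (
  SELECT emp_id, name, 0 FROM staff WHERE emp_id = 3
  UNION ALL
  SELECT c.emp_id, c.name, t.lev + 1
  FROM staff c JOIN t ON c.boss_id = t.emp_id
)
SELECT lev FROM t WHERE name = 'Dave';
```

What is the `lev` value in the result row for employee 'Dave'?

Base: emp_id=3 (Grace) at lev 0.
Iteration 1: rows with boss_id in {3} -> Judy (id 4, lev 1), Tom (id 7, lev 1), Omar (id 12, lev 1).
Iteration 2: rows with boss_id in {4,7,12} -> Sara (id 8, lev 2), Bob (id 9, lev 2).
Iteration 3: rows with boss_id in {8,9} -> Dave (id 11, lev 3), Eve (id 13, lev 3).
Iteration 4: rows with boss_id in {11,13} -> Ivan (id 14, lev 4).
Iteration 5: no rows with boss_id in {14}; recursion stops.

3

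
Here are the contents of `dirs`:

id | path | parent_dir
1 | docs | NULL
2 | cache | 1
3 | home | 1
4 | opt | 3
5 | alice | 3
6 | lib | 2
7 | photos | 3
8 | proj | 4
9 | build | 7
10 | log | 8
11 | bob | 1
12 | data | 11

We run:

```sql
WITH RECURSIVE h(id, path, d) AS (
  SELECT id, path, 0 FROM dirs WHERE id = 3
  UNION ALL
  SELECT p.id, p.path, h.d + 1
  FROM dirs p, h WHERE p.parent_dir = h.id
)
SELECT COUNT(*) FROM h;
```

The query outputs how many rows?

7

Base: id=3 (home) at d 0.
Iteration 1: rows with parent_dir in {3} -> opt (id 4, d 1), alice (id 5, d 1), photos (id 7, d 1).
Iteration 2: rows with parent_dir in {4,5,7} -> proj (id 8, d 2), build (id 9, d 2).
Iteration 3: rows with parent_dir in {8,9} -> log (id 10, d 3).
Iteration 4: no rows with parent_dir in {10}; recursion stops.
Total rows emitted: 7.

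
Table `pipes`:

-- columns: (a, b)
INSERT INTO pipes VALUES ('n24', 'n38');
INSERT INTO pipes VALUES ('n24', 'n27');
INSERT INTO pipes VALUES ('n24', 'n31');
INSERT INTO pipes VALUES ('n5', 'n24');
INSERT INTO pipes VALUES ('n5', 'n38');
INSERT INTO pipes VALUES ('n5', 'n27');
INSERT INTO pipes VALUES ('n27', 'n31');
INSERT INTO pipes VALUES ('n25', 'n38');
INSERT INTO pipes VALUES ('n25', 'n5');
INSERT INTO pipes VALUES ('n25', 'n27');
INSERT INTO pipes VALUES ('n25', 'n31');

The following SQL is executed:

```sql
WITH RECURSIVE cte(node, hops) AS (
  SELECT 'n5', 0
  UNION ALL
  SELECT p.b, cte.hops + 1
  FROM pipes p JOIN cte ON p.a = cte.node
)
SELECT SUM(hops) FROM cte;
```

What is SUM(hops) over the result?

14

Base: (n5, hops=0).
Iteration 1: edges from {n5} -> (n24, hops=1), (n27, hops=1), (n38, hops=1).
Iteration 2: edges from {n24,n27,n38} -> (n27, hops=2), (n31, hops=2) x2, (n38, hops=2). [UNION ALL keeps all 4 new rows, including repeats]
Iteration 3: edges from {n27,n31,n38} -> (n31, hops=3).
Iteration 4: no outgoing edges from {n31}; recursion stops.
SUM(hops) = 0 + 1 + 1 + 1 + 2 + 2 + 2 + 2 + 3 = 14.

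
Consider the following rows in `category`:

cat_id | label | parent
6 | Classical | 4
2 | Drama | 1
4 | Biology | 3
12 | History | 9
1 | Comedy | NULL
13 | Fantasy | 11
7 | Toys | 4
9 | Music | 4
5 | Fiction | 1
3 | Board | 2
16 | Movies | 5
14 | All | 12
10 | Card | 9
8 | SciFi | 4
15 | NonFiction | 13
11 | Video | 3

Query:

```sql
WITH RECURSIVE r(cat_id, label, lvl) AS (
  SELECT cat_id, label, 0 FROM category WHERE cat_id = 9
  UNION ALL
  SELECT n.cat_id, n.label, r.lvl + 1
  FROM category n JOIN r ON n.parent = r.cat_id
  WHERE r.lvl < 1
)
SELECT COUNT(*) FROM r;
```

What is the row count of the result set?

3

Base: cat_id=9 (Music) at lvl 0.
Iteration 1: rows with parent in {9} -> Card (id 10, lvl 1), History (id 12, lvl 1).
Iteration 2: lvl < 1 fails for all current rows; recursion stops.
Total rows emitted: 3.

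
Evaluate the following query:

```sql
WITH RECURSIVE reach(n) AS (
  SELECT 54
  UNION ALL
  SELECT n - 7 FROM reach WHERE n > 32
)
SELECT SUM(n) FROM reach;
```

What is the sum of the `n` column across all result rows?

Base: n=54.
Iteration 1: 54 > 32 holds -> n = 54 - 7 = 47.
Iteration 2: 47 > 32 holds -> n = 47 - 7 = 40.
Iteration 3: 40 > 32 holds -> n = 40 - 7 = 33.
Iteration 4: 33 > 32 holds -> n = 33 - 7 = 26.
Iteration 5: 26 > 32 fails; recursion stops.
SUM(n) = 54 + 47 + 40 + 33 + 26 = 200.

200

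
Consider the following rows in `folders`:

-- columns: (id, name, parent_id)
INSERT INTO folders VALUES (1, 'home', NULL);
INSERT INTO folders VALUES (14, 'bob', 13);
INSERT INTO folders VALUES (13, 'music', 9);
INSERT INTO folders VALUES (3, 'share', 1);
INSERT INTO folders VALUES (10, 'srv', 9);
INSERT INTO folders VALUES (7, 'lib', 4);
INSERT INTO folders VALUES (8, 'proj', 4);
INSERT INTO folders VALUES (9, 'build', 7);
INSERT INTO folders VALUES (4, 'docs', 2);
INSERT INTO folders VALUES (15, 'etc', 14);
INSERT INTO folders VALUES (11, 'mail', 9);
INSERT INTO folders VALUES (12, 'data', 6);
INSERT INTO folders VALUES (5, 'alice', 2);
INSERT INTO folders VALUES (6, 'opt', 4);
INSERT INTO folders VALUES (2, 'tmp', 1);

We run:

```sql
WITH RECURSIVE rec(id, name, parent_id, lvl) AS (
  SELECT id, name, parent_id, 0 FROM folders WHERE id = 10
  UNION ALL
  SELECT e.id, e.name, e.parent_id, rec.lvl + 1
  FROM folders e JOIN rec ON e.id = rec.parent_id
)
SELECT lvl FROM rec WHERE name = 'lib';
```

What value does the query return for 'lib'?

Base: id=10 (srv), parent_id=9, lvl 0.
Iteration 1: join on id=9 -> build (id 9, parent_id=7, lvl 1).
Iteration 2: join on id=7 -> lib (id 7, parent_id=4, lvl 2).
Iteration 3: join on id=4 -> docs (id 4, parent_id=2, lvl 3).
Iteration 4: join on id=2 -> tmp (id 2, parent_id=1, lvl 4).
Iteration 5: join on id=1 -> home (id 1, parent_id=NULL, lvl 5).
Iteration 6: parent_id is NULL; no match; recursion stops.

2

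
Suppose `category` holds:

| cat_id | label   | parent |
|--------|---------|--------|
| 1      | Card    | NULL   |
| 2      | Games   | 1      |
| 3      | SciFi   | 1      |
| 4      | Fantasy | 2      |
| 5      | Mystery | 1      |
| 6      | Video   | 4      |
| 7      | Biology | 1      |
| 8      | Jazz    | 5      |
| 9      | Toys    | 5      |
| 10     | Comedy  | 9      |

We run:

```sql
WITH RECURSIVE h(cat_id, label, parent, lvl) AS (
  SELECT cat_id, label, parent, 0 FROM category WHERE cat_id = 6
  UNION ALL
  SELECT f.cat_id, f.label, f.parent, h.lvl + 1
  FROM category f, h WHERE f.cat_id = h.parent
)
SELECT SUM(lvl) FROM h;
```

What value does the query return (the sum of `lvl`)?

Base: cat_id=6 (Video), parent=4, lvl 0.
Iteration 1: join on cat_id=4 -> Fantasy (id 4, parent=2, lvl 1).
Iteration 2: join on cat_id=2 -> Games (id 2, parent=1, lvl 2).
Iteration 3: join on cat_id=1 -> Card (id 1, parent=NULL, lvl 3).
Iteration 4: parent is NULL; no match; recursion stops.
SUM(lvl) = 0 + 1 + 2 + 3 = 6.

6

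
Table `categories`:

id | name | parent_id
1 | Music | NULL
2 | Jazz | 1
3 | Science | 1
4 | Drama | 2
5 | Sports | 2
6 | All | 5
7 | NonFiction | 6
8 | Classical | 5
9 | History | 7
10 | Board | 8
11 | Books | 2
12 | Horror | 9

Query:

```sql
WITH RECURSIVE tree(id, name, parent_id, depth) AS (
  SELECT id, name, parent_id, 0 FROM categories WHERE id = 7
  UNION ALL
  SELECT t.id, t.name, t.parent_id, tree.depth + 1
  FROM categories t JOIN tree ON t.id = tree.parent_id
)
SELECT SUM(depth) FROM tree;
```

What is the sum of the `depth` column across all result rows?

Base: id=7 (NonFiction), parent_id=6, depth 0.
Iteration 1: join on id=6 -> All (id 6, parent_id=5, depth 1).
Iteration 2: join on id=5 -> Sports (id 5, parent_id=2, depth 2).
Iteration 3: join on id=2 -> Jazz (id 2, parent_id=1, depth 3).
Iteration 4: join on id=1 -> Music (id 1, parent_id=NULL, depth 4).
Iteration 5: parent_id is NULL; no match; recursion stops.
SUM(depth) = 0 + 1 + 2 + 3 + 4 = 10.

10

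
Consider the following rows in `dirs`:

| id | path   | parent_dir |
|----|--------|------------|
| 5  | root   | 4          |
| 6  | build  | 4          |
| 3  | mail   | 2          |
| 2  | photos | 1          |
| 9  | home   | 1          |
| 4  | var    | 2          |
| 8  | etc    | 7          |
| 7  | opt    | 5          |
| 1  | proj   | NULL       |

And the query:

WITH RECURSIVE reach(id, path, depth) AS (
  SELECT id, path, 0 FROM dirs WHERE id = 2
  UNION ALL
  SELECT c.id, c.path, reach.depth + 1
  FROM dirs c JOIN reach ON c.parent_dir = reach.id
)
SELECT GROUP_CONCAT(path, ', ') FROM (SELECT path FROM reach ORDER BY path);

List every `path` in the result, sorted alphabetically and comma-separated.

Base: id=2 (photos) at depth 0.
Iteration 1: rows with parent_dir in {2} -> mail (id 3, depth 1), var (id 4, depth 1).
Iteration 2: rows with parent_dir in {3,4} -> root (id 5, depth 2), build (id 6, depth 2).
Iteration 3: rows with parent_dir in {5,6} -> opt (id 7, depth 3).
Iteration 4: rows with parent_dir in {7} -> etc (id 8, depth 4).
Iteration 5: no rows with parent_dir in {8}; recursion stops.

build, etc, mail, opt, photos, root, var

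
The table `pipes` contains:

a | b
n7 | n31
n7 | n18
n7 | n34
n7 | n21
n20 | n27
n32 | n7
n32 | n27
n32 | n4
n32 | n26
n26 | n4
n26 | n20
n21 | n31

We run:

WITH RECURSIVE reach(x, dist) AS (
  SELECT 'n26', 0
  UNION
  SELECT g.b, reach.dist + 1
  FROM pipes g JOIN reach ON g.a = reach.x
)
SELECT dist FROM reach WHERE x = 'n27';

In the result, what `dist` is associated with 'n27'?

Base: (n26, dist=0).
Iteration 1: edges from {n26} -> (n20, dist=1), (n4, dist=1).
Iteration 2: edges from {n20,n4} -> (n27, dist=2).
Iteration 3: no outgoing edges from {n27}; recursion stops.

2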